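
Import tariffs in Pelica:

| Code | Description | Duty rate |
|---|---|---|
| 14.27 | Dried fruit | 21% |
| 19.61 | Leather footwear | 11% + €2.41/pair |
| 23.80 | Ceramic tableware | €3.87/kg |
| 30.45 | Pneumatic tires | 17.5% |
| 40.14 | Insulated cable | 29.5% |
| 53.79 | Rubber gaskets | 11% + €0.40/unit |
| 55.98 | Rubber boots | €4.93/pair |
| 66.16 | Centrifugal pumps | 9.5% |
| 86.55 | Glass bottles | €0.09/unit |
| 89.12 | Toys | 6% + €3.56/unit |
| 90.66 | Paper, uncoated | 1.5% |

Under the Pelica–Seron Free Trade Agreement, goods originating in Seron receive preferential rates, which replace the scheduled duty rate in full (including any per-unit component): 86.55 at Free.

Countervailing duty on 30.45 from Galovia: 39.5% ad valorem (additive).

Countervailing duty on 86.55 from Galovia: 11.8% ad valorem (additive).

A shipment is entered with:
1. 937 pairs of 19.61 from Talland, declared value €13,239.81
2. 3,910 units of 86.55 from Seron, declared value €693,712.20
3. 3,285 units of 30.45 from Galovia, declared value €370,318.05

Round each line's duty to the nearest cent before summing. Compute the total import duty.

€214,795.84

Line 1 (19.61, Talland, 937 pairs, €13,239.81):
Base rate for 19.61 is 11% + €2.41/pair.
Duty = €13,239.81 × 11% + 937 × €2.41 = €3,714.55.
Line 2 (86.55, Seron, 3,910 units, €693,712.20):
Base rate for 86.55 is €0.09/unit.
Origin Seron qualifies under the Pelica–Seron agreement and 86.55 is covered: preferential rate Free applies instead.
The additional-duty order on 86.55 targets Galovia, not Seron; it does not apply.
Duty = €693,712.20 × 0% = €0.00.
Line 3 (30.45, Galovia, 3,285 units, €370,318.05):
Base rate for 30.45 is 17.5%.
Additional duty on 30.45 from Galovia: +39.5%. Applied ad valorem rate: 17.5% + 39.5% = 57%.
Duty = €370,318.05 × 57% = €211,081.29.
Total = €3,714.55 + €0.00 + €211,081.29 = €214,795.84.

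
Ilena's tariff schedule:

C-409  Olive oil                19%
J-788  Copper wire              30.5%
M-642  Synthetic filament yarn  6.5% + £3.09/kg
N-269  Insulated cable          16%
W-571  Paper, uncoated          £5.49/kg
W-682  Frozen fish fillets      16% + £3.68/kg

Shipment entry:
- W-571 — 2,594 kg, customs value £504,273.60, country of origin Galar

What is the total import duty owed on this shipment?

£14,241.06

Line 1 (W-571, Galar, 2,594 kg, £504,273.60):
Base rate for W-571 is £5.49/kg.
Duty = 2,594 × £5.49 = £14,241.06.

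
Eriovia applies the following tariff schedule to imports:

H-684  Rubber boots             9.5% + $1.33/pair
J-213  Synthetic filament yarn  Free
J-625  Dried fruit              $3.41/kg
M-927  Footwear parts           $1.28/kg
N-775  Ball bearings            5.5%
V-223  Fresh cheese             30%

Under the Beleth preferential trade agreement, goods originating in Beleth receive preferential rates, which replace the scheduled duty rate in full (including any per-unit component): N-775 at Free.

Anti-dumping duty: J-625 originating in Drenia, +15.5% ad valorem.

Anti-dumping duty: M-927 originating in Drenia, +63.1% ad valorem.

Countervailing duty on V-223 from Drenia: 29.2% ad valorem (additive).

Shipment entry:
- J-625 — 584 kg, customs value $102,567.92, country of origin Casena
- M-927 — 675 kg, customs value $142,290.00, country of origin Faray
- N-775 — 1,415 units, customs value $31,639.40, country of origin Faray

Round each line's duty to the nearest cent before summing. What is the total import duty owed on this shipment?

Line 1 (J-625, Casena, 584 kg, $102,567.92):
Base rate for J-625 is $3.41/kg.
The additional-duty order on J-625 targets Drenia, not Casena; it does not apply.
Duty = 584 × $3.41 = $1,991.44.
Line 2 (M-927, Faray, 675 kg, $142,290.00):
Base rate for M-927 is $1.28/kg.
The additional-duty order on M-927 targets Drenia, not Faray; it does not apply.
Duty = 675 × $1.28 = $864.00.
Line 3 (N-775, Faray, 1,415 units, $31,639.40):
Base rate for N-775 is 5.5%.
N-775 has an FTA preferential rate, but origin Faray is not Beleth; base rate stands.
Duty = $31,639.40 × 5.5% = $1,740.17.
Total = $1,991.44 + $864.00 + $1,740.17 = $4,595.61.

$4,595.61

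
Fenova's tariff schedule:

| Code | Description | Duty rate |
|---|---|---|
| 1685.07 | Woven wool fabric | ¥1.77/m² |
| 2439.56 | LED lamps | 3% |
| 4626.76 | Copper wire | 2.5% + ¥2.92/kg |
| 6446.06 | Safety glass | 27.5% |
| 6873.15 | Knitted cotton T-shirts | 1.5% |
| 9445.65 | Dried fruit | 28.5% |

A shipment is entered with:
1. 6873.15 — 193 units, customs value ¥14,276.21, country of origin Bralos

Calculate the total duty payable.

Line 1 (6873.15, Bralos, 193 units, ¥14,276.21):
Base rate for 6873.15 is 1.5%.
Duty = ¥14,276.21 × 1.5% = ¥214.14.

¥214.14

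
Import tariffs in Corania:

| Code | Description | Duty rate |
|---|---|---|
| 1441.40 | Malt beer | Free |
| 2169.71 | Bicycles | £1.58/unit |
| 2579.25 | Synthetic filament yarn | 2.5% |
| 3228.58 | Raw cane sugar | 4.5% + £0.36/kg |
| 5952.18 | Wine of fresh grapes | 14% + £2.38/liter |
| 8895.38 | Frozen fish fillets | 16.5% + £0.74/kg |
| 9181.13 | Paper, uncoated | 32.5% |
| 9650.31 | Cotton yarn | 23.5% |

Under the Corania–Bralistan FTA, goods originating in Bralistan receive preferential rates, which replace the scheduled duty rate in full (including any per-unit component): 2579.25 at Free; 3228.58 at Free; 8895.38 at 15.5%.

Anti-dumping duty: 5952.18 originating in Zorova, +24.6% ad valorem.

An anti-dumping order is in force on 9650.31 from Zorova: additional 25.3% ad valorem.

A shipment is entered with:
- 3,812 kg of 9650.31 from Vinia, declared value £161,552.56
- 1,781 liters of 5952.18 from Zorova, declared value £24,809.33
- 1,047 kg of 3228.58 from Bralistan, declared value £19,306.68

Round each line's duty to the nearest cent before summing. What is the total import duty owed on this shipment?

Line 1 (9650.31, Vinia, 3,812 kg, £161,552.56):
Base rate for 9650.31 is 23.5%.
The additional-duty order on 9650.31 targets Zorova, not Vinia; it does not apply.
Duty = £161,552.56 × 23.5% = £37,964.85.
Line 2 (5952.18, Zorova, 1,781 liters, £24,809.33):
Base rate for 5952.18 is 14% + £2.38/liter.
Additional duty on 5952.18 from Zorova: +24.6%. Applied ad valorem rate: 14% + 24.6% = 38.6%.
Duty = £24,809.33 × 38.6% + 1,781 × £2.38 = £13,815.18.
Line 3 (3228.58, Bralistan, 1,047 kg, £19,306.68):
Base rate for 3228.58 is 4.5% + £0.36/kg.
Origin Bralistan qualifies under the Corania–Bralistan agreement and 3228.58 is covered: preferential rate Free applies instead.
Duty = £19,306.68 × 0% = £0.00.
Total = £37,964.85 + £13,815.18 + £0.00 = £51,780.03.

£51,780.03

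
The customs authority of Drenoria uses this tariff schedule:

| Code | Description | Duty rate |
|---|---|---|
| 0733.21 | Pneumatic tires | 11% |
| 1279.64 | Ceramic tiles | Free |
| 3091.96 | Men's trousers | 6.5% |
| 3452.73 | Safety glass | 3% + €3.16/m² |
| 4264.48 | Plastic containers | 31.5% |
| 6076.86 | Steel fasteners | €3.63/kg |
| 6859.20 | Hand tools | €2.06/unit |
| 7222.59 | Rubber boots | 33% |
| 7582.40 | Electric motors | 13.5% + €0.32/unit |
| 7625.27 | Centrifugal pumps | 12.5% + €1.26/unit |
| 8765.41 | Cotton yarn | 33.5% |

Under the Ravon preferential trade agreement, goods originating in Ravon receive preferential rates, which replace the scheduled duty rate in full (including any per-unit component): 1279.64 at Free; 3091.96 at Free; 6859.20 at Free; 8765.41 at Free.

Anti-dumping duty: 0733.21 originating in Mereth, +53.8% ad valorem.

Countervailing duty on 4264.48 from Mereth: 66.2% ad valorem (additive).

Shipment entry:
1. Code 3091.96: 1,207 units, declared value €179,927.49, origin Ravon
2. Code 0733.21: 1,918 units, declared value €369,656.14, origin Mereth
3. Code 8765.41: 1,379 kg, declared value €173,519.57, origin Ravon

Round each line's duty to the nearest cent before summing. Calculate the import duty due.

€239,537.18

Line 1 (3091.96, Ravon, 1,207 units, €179,927.49):
Base rate for 3091.96 is 6.5%.
Origin Ravon qualifies under the Drenoria–Ravon agreement and 3091.96 is covered: preferential rate Free applies instead.
Duty = €179,927.49 × 0% = €0.00.
Line 2 (0733.21, Mereth, 1,918 units, €369,656.14):
Base rate for 0733.21 is 11%.
Additional duty on 0733.21 from Mereth: +53.8%. Applied ad valorem rate: 11% + 53.8% = 64.8%.
Duty = €369,656.14 × 64.8% = €239,537.18.
Line 3 (8765.41, Ravon, 1,379 kg, €173,519.57):
Base rate for 8765.41 is 33.5%.
Origin Ravon qualifies under the Drenoria–Ravon agreement and 8765.41 is covered: preferential rate Free applies instead.
Duty = €173,519.57 × 0% = €0.00.
Total = €0.00 + €239,537.18 + €0.00 = €239,537.18.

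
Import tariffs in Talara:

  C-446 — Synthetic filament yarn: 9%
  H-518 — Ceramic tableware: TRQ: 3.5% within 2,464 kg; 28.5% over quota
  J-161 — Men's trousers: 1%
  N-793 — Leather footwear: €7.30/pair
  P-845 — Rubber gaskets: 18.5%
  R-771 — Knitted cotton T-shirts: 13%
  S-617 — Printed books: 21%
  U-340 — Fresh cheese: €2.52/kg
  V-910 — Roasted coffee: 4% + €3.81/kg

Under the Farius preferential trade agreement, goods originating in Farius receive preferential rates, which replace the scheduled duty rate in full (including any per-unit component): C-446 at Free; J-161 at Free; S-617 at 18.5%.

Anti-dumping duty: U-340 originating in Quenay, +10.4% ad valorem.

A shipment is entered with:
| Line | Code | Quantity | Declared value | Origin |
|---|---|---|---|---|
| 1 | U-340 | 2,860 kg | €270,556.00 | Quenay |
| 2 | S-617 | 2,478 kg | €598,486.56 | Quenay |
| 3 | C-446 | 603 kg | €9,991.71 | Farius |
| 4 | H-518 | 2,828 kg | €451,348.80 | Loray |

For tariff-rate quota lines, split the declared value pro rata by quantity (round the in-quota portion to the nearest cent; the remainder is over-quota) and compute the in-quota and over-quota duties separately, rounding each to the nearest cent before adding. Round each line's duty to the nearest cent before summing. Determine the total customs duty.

Line 1 (U-340, Quenay, 2,860 kg, €270,556.00):
Base rate for U-340 is €2.52/kg.
Additional duty on U-340 from Quenay: +10.4% ad valorem. Applied ad valorem rate = 10.4%.
Duty = €270,556.00 × 10.4% + 2,860 × €2.52 = €35,345.02.
Line 2 (S-617, Quenay, 2,478 kg, €598,486.56):
Base rate for S-617 is 21%.
S-617 has an FTA preferential rate, but origin Quenay is not Farius; base rate stands.
Duty = €598,486.56 × 21% = €125,682.18.
Line 3 (C-446, Farius, 603 kg, €9,991.71):
Base rate for C-446 is 9%.
Origin Farius qualifies under the Talara–Farius agreement and C-446 is covered: preferential rate Free applies instead.
Duty = €9,991.71 × 0% = €0.00.
Line 4 (H-518, Loray, 2,828 kg, €451,348.80):
Code H-518 is under a tariff-rate quota (threshold 2,464 kg). In-quota: 2,464 kg at 3.5%; over-quota: 364 kg at 28.5%.
Pro-rata value split: in-quota = €451,348.80 × 2,464/2,828 = €393,254.40; over-quota = €451,348.80 − €393,254.40 = €58,094.40.
In-quota duty = €393,254.40 × 3.5% = €13,763.90. Over-quota duty = €58,094.40 × 28.5% = €16,556.90.
Line duty = €13,763.90 + €16,556.90 = €30,320.80.
Total = €35,345.02 + €125,682.18 + €0.00 + €30,320.80 = €191,348.00.

€191,348.00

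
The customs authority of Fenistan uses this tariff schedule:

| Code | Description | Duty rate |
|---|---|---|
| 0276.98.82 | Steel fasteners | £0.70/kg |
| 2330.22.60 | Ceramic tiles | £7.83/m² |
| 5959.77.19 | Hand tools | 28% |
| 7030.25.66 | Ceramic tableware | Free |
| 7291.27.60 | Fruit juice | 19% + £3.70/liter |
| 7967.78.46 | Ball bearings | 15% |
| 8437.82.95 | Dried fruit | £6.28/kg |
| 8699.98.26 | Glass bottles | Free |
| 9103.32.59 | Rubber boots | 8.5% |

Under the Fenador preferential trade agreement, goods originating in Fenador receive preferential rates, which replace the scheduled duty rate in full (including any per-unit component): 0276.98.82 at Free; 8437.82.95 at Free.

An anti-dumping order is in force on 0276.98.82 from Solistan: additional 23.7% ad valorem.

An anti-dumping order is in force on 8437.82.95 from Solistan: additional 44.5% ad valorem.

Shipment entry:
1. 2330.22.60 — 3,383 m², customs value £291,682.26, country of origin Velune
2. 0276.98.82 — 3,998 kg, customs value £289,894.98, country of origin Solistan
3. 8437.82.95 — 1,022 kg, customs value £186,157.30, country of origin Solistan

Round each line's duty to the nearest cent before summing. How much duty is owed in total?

£187,250.76

Line 1 (2330.22.60, Velune, 3,383 m², £291,682.26):
Base rate for 2330.22.60 is £7.83/m².
Duty = 3,383 × £7.83 = £26,488.89.
Line 2 (0276.98.82, Solistan, 3,998 kg, £289,894.98):
Base rate for 0276.98.82 is £0.70/kg.
0276.98.82 has an FTA preferential rate, but origin Solistan is not Fenador; base rate stands.
Additional duty on 0276.98.82 from Solistan: +23.7% ad valorem. Applied ad valorem rate = 23.7%.
Duty = £289,894.98 × 23.7% + 3,998 × £0.70 = £71,503.71.
Line 3 (8437.82.95, Solistan, 1,022 kg, £186,157.30):
Base rate for 8437.82.95 is £6.28/kg.
8437.82.95 has an FTA preferential rate, but origin Solistan is not Fenador; base rate stands.
Additional duty on 8437.82.95 from Solistan: +44.5% ad valorem. Applied ad valorem rate = 44.5%.
Duty = £186,157.30 × 44.5% + 1,022 × £6.28 = £89,258.16.
Total = £26,488.89 + £71,503.71 + £89,258.16 = £187,250.76.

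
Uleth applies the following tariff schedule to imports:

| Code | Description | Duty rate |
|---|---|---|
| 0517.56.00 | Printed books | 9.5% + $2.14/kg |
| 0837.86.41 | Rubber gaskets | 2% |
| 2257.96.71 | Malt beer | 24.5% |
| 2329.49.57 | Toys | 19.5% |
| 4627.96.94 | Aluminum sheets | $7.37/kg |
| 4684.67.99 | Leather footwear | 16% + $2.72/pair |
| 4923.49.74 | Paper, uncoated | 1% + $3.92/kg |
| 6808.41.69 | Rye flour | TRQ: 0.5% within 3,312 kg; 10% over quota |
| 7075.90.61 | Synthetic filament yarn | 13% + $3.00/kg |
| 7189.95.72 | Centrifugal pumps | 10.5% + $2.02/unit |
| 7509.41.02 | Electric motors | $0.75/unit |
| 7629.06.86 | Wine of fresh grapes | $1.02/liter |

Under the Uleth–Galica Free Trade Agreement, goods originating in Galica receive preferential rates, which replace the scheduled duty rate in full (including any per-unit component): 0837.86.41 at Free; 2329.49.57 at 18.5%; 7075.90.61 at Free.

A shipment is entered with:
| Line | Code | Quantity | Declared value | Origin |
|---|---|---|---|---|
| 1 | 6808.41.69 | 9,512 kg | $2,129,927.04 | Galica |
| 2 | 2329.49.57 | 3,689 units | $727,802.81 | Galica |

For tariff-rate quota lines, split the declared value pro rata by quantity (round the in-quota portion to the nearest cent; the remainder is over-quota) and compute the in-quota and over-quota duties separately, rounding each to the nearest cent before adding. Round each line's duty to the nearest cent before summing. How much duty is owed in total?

Line 1 (6808.41.69, Galica, 9,512 kg, $2,129,927.04):
Code 6808.41.69 is under a tariff-rate quota (threshold 3,312 kg). In-quota: 3,312 kg at 0.5%; over-quota: 6,200 kg at 10%.
Pro-rata value split: in-quota = $2,129,927.04 × 3,312/9,512 = $741,623.04; over-quota = $2,129,927.04 − $741,623.04 = $1,388,304.00.
In-quota duty = $741,623.04 × 0.5% = $3,708.12. Over-quota duty = $1,388,304.00 × 10% = $138,830.40.
Line duty = $3,708.12 + $138,830.40 = $142,538.52.
Line 2 (2329.49.57, Galica, 3,689 units, $727,802.81):
Base rate for 2329.49.57 is 19.5%.
Origin Galica qualifies under the Uleth–Galica agreement and 2329.49.57 is covered: preferential rate 18.5% applies instead.
Duty = $727,802.81 × 18.5% = $134,643.52.
Total = $142,538.52 + $134,643.52 = $277,182.04.

$277,182.04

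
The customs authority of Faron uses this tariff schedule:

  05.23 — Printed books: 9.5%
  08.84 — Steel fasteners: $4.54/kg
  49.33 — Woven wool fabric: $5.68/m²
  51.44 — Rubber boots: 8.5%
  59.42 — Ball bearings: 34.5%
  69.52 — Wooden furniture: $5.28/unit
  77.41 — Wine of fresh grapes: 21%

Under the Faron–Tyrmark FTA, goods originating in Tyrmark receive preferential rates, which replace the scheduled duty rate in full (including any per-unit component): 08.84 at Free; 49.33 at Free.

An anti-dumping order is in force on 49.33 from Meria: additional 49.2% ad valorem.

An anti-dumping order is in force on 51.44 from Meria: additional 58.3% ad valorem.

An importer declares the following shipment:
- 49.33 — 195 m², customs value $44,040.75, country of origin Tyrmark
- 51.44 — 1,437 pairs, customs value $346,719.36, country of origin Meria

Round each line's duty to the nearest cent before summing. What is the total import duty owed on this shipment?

Line 1 (49.33, Tyrmark, 195 m², $44,040.75):
Base rate for 49.33 is $5.68/m².
Origin Tyrmark qualifies under the Faron–Tyrmark agreement and 49.33 is covered: preferential rate Free applies instead.
The additional-duty order on 49.33 targets Meria, not Tyrmark; it does not apply.
Duty = $44,040.75 × 0% = $0.00.
Line 2 (51.44, Meria, 1,437 pairs, $346,719.36):
Base rate for 51.44 is 8.5%.
Additional duty on 51.44 from Meria: +58.3%. Applied ad valorem rate: 8.5% + 58.3% = 66.8%.
Duty = $346,719.36 × 66.8% = $231,608.53.
Total = $0.00 + $231,608.53 = $231,608.53.

$231,608.53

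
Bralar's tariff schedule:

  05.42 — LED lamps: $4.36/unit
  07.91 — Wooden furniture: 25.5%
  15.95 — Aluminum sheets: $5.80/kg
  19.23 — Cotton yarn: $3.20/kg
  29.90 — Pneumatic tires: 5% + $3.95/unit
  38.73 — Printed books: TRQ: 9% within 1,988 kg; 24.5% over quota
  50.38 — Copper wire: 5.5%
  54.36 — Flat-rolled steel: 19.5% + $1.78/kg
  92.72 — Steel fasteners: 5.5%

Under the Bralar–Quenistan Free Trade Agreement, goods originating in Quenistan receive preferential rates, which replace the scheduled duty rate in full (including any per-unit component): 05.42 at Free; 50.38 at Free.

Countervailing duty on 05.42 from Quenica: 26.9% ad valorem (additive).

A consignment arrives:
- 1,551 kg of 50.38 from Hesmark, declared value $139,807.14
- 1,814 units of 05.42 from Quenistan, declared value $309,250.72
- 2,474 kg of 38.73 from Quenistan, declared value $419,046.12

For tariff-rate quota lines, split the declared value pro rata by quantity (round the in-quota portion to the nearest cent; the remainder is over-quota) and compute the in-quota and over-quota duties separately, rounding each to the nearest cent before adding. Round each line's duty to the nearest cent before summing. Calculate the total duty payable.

Line 1 (50.38, Hesmark, 1,551 kg, $139,807.14):
Base rate for 50.38 is 5.5%.
50.38 has an FTA preferential rate, but origin Hesmark is not Quenistan; base rate stands.
Duty = $139,807.14 × 5.5% = $7,689.39.
Line 2 (05.42, Quenistan, 1,814 units, $309,250.72):
Base rate for 05.42 is $4.36/unit.
Origin Quenistan qualifies under the Bralar–Quenistan agreement and 05.42 is covered: preferential rate Free applies instead.
The additional-duty order on 05.42 targets Quenica, not Quenistan; it does not apply.
Duty = $309,250.72 × 0% = $0.00.
Line 3 (38.73, Quenistan, 2,474 kg, $419,046.12):
Code 38.73 is under a tariff-rate quota (threshold 1,988 kg). In-quota: 1,988 kg at 9%; over-quota: 486 kg at 24.5%.
Pro-rata value split: in-quota = $419,046.12 × 1,988/2,474 = $336,727.44; over-quota = $419,046.12 − $336,727.44 = $82,318.68.
In-quota duty = $336,727.44 × 9% = $30,305.47. Over-quota duty = $82,318.68 × 24.5% = $20,168.08.
Line duty = $30,305.47 + $20,168.08 = $50,473.55.
Total = $7,689.39 + $0.00 + $50,473.55 = $58,162.94.

$58,162.94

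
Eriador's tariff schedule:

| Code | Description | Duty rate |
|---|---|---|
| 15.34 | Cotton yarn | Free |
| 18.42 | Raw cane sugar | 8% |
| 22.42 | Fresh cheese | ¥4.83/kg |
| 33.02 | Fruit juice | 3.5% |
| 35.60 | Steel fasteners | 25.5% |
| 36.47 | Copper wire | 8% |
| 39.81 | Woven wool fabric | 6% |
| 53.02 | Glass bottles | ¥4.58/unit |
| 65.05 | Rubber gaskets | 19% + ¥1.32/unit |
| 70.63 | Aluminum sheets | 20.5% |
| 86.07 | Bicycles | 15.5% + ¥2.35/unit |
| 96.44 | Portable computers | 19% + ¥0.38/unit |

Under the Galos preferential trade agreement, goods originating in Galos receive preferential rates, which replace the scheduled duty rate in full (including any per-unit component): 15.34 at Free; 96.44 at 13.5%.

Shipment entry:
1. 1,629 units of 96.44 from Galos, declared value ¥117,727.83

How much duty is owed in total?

Line 1 (96.44, Galos, 1,629 units, ¥117,727.83):
Base rate for 96.44 is 19% + ¥0.38/unit.
Origin Galos qualifies under the Eriador–Galos agreement and 96.44 is covered: preferential rate 13.5% applies instead.
Duty = ¥117,727.83 × 13.5% = ¥15,893.26.

¥15,893.26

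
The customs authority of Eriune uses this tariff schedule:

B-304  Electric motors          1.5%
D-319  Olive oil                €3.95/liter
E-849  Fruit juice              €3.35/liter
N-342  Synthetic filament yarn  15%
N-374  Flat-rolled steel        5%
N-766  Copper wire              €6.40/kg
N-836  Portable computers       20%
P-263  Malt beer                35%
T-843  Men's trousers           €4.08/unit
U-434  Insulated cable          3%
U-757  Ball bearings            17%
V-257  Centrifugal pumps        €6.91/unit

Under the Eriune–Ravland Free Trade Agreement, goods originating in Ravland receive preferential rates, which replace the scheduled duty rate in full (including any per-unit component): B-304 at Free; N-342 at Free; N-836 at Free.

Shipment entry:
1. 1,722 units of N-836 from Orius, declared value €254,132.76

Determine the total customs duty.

Line 1 (N-836, Orius, 1,722 units, €254,132.76):
Base rate for N-836 is 20%.
N-836 has an FTA preferential rate, but origin Orius is not Ravland; base rate stands.
Duty = €254,132.76 × 20% = €50,826.55.

€50,826.55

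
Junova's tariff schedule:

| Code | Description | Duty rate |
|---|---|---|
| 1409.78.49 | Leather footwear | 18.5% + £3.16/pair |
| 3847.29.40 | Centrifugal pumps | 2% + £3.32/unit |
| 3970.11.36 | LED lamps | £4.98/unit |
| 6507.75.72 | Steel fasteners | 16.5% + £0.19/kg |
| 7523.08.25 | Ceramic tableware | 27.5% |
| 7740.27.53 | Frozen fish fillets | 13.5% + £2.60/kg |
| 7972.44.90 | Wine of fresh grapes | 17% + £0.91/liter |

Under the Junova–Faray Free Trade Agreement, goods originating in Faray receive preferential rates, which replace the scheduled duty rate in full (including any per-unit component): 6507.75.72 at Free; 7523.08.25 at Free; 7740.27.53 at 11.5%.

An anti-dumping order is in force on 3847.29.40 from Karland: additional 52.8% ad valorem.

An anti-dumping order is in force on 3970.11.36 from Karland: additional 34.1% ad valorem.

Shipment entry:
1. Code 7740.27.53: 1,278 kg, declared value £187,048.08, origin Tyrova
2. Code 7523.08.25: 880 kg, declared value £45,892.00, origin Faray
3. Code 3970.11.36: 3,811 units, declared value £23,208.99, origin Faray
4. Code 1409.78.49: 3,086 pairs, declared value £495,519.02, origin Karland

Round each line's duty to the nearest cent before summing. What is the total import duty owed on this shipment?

£148,975.85

Line 1 (7740.27.53, Tyrova, 1,278 kg, £187,048.08):
Base rate for 7740.27.53 is 13.5% + £2.60/kg.
7740.27.53 has an FTA preferential rate, but origin Tyrova is not Faray; base rate stands.
Duty = £187,048.08 × 13.5% + 1,278 × £2.60 = £28,574.29.
Line 2 (7523.08.25, Faray, 880 kg, £45,892.00):
Base rate for 7523.08.25 is 27.5%.
Origin Faray qualifies under the Junova–Faray agreement and 7523.08.25 is covered: preferential rate Free applies instead.
Duty = £45,892.00 × 0% = £0.00.
Line 3 (3970.11.36, Faray, 3,811 units, £23,208.99):
Base rate for 3970.11.36 is £4.98/unit.
Origin Faray is the FTA partner but 3970.11.36 is not on the preference list; base rate stands.
The additional-duty order on 3970.11.36 targets Karland, not Faray; it does not apply.
Duty = 3,811 × £4.98 = £18,978.78.
Line 4 (1409.78.49, Karland, 3,086 pairs, £495,519.02):
Base rate for 1409.78.49 is 18.5% + £3.16/pair.
Duty = £495,519.02 × 18.5% + 3,086 × £3.16 = £101,422.78.
Total = £28,574.29 + £0.00 + £18,978.78 + £101,422.78 = £148,975.85.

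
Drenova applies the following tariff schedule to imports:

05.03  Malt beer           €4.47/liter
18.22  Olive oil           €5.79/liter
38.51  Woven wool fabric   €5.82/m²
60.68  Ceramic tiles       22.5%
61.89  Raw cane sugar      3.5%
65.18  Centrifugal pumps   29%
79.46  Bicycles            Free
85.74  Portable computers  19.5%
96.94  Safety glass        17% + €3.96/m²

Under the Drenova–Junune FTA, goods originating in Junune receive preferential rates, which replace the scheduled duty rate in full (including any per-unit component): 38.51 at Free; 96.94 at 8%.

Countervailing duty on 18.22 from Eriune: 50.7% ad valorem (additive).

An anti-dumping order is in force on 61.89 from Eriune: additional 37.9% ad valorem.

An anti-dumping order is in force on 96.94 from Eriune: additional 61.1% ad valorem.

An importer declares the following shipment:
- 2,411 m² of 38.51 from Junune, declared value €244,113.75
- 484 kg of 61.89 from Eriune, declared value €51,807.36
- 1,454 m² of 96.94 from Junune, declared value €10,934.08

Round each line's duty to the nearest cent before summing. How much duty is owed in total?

€22,322.98

Line 1 (38.51, Junune, 2,411 m², €244,113.75):
Base rate for 38.51 is €5.82/m².
Origin Junune qualifies under the Drenova–Junune agreement and 38.51 is covered: preferential rate Free applies instead.
Duty = €244,113.75 × 0% = €0.00.
Line 2 (61.89, Eriune, 484 kg, €51,807.36):
Base rate for 61.89 is 3.5%.
Additional duty on 61.89 from Eriune: +37.9%. Applied ad valorem rate: 3.5% + 37.9% = 41.4%.
Duty = €51,807.36 × 41.4% = €21,448.25.
Line 3 (96.94, Junune, 1,454 m², €10,934.08):
Base rate for 96.94 is 17% + €3.96/m².
Origin Junune qualifies under the Drenova–Junune agreement and 96.94 is covered: preferential rate 8% applies instead.
The additional-duty order on 96.94 targets Eriune, not Junune; it does not apply.
Duty = €10,934.08 × 8% = €874.73.
Total = €0.00 + €21,448.25 + €874.73 = €22,322.98.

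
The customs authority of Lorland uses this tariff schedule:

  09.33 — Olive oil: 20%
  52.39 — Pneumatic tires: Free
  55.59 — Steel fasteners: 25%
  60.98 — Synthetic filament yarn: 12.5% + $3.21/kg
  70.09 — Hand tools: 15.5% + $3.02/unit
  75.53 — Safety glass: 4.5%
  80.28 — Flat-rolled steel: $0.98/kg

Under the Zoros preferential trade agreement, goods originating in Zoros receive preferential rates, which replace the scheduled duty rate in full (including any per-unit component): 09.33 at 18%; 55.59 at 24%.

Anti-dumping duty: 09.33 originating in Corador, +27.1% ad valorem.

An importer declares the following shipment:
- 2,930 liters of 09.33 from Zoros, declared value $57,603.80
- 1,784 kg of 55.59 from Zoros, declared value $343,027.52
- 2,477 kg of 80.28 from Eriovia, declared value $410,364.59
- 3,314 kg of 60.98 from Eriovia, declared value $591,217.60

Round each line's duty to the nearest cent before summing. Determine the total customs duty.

$179,662.88

Line 1 (09.33, Zoros, 2,930 liters, $57,603.80):
Base rate for 09.33 is 20%.
Origin Zoros qualifies under the Lorland–Zoros agreement and 09.33 is covered: preferential rate 18% applies instead.
The additional-duty order on 09.33 targets Corador, not Zoros; it does not apply.
Duty = $57,603.80 × 18% = $10,368.68.
Line 2 (55.59, Zoros, 1,784 kg, $343,027.52):
Base rate for 55.59 is 25%.
Origin Zoros qualifies under the Lorland–Zoros agreement and 55.59 is covered: preferential rate 24% applies instead.
Duty = $343,027.52 × 24% = $82,326.60.
Line 3 (80.28, Eriovia, 2,477 kg, $410,364.59):
Base rate for 80.28 is $0.98/kg.
Duty = 2,477 × $0.98 = $2,427.46.
Line 4 (60.98, Eriovia, 3,314 kg, $591,217.60):
Base rate for 60.98 is 12.5% + $3.21/kg.
Duty = $591,217.60 × 12.5% + 3,314 × $3.21 = $84,540.14.
Total = $10,368.68 + $82,326.60 + $2,427.46 + $84,540.14 = $179,662.88.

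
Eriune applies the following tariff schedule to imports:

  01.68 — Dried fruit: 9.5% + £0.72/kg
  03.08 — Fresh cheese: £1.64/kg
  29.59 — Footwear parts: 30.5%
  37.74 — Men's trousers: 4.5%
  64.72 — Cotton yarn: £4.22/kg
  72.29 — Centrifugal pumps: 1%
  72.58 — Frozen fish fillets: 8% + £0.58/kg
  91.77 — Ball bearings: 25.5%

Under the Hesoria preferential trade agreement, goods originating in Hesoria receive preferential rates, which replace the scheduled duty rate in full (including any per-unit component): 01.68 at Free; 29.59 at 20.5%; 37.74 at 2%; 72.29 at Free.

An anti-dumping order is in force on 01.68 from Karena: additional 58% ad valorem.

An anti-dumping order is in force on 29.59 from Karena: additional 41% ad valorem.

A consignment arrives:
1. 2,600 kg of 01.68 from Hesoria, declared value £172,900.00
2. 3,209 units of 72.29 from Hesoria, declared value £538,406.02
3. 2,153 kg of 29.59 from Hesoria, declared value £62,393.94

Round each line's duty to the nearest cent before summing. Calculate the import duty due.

Line 1 (01.68, Hesoria, 2,600 kg, £172,900.00):
Base rate for 01.68 is 9.5% + £0.72/kg.
Origin Hesoria qualifies under the Eriune–Hesoria agreement and 01.68 is covered: preferential rate Free applies instead.
The additional-duty order on 01.68 targets Karena, not Hesoria; it does not apply.
Duty = £172,900.00 × 0% = £0.00.
Line 2 (72.29, Hesoria, 3,209 units, £538,406.02):
Base rate for 72.29 is 1%.
Origin Hesoria qualifies under the Eriune–Hesoria agreement and 72.29 is covered: preferential rate Free applies instead.
Duty = £538,406.02 × 0% = £0.00.
Line 3 (29.59, Hesoria, 2,153 kg, £62,393.94):
Base rate for 29.59 is 30.5%.
Origin Hesoria qualifies under the Eriune–Hesoria agreement and 29.59 is covered: preferential rate 20.5% applies instead.
The additional-duty order on 29.59 targets Karena, not Hesoria; it does not apply.
Duty = £62,393.94 × 20.5% = £12,790.76.
Total = £0.00 + £0.00 + £12,790.76 = £12,790.76.

£12,790.76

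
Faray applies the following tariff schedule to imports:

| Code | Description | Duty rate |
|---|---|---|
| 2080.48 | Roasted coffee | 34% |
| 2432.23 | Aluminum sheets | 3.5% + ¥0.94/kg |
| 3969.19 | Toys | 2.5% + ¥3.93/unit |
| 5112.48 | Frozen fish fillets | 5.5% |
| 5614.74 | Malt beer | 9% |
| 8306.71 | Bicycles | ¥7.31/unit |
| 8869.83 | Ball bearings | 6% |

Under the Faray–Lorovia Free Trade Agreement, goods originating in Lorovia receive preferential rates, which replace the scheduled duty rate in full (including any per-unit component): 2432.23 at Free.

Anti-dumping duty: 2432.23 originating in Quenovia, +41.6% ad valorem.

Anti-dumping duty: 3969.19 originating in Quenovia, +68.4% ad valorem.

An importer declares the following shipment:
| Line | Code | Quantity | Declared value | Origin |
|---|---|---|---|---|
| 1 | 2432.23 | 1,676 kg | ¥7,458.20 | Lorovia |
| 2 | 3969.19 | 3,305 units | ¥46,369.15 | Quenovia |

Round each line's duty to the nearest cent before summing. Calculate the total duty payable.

Line 1 (2432.23, Lorovia, 1,676 kg, ¥7,458.20):
Base rate for 2432.23 is 3.5% + ¥0.94/kg.
Origin Lorovia qualifies under the Faray–Lorovia agreement and 2432.23 is covered: preferential rate Free applies instead.
The additional-duty order on 2432.23 targets Quenovia, not Lorovia; it does not apply.
Duty = ¥7,458.20 × 0% = ¥0.00.
Line 2 (3969.19, Quenovia, 3,305 units, ¥46,369.15):
Base rate for 3969.19 is 2.5% + ¥3.93/unit.
Additional duty on 3969.19 from Quenovia: +68.4%. Applied ad valorem rate: 2.5% + 68.4% = 70.9%.
Duty = ¥46,369.15 × 70.9% + 3,305 × ¥3.93 = ¥45,864.38.
Total = ¥0.00 + ¥45,864.38 = ¥45,864.38.

¥45,864.38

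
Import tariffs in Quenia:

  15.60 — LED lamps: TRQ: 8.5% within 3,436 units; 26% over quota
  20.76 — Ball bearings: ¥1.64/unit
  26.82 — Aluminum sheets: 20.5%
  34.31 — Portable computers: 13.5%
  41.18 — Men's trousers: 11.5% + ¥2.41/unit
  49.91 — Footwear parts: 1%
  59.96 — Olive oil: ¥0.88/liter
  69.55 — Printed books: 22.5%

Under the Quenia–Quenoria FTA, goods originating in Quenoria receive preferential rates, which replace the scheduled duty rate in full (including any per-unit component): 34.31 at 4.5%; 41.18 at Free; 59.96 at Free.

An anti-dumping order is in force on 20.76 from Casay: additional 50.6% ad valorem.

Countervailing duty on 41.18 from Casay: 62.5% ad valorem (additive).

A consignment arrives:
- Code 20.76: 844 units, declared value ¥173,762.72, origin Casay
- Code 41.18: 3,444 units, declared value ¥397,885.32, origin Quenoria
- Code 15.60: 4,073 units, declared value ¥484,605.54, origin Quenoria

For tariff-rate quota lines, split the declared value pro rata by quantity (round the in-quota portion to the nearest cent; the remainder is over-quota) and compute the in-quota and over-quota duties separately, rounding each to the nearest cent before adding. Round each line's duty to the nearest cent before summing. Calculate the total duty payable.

¥143,762.87

Line 1 (20.76, Casay, 844 units, ¥173,762.72):
Base rate for 20.76 is ¥1.64/unit.
Additional duty on 20.76 from Casay: +50.6% ad valorem. Applied ad valorem rate = 50.6%.
Duty = ¥173,762.72 × 50.6% + 844 × ¥1.64 = ¥89,308.10.
Line 2 (41.18, Quenoria, 3,444 units, ¥397,885.32):
Base rate for 41.18 is 11.5% + ¥2.41/unit.
Origin Quenoria qualifies under the Quenia–Quenoria agreement and 41.18 is covered: preferential rate Free applies instead.
The additional-duty order on 41.18 targets Casay, not Quenoria; it does not apply.
Duty = ¥397,885.32 × 0% = ¥0.00.
Line 3 (15.60, Quenoria, 4,073 units, ¥484,605.54):
Code 15.60 is under a tariff-rate quota (threshold 3,436 units). In-quota: 3,436 units at 8.5%; over-quota: 637 units at 26%.
Pro-rata value split: in-quota = ¥484,605.54 × 3,436/4,073 = ¥408,815.28; over-quota = ¥484,605.54 − ¥408,815.28 = ¥75,790.26.
In-quota duty = ¥408,815.28 × 8.5% = ¥34,749.30. Over-quota duty = ¥75,790.26 × 26% = ¥19,705.47.
Line duty = ¥34,749.30 + ¥19,705.47 = ¥54,454.77.
Total = ¥89,308.10 + ¥0.00 + ¥54,454.77 = ¥143,762.87.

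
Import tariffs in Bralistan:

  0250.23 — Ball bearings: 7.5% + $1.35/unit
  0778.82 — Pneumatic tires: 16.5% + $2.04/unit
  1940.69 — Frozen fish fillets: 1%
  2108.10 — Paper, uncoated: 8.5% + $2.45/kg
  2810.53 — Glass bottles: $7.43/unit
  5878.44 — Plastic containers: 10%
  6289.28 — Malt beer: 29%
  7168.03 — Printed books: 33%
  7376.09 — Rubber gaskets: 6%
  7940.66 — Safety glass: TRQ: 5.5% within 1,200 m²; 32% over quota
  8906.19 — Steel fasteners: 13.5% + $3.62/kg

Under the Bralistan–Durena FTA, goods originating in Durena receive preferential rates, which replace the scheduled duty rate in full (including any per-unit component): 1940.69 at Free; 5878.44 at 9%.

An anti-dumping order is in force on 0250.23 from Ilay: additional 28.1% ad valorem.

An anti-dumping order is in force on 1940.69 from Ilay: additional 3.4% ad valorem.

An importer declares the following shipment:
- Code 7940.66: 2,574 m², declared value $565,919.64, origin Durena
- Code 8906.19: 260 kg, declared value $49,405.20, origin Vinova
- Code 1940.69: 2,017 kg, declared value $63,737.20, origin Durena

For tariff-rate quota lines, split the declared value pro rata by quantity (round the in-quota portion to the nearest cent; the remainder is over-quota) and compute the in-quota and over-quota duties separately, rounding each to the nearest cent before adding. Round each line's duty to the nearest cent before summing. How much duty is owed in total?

Line 1 (7940.66, Durena, 2,574 m², $565,919.64):
Code 7940.66 is under a tariff-rate quota (threshold 1,200 m²). In-quota: 1,200 m² at 5.5%; over-quota: 1,374 m² at 32%.
Pro-rata value split: in-quota = $565,919.64 × 1,200/2,574 = $263,832.00; over-quota = $565,919.64 − $263,832.00 = $302,087.64.
In-quota duty = $263,832.00 × 5.5% = $14,510.76. Over-quota duty = $302,087.64 × 32% = $96,668.04.
Line duty = $14,510.76 + $96,668.04 = $111,178.80.
Line 2 (8906.19, Vinova, 260 kg, $49,405.20):
Base rate for 8906.19 is 13.5% + $3.62/kg.
Duty = $49,405.20 × 13.5% + 260 × $3.62 = $7,610.90.
Line 3 (1940.69, Durena, 2,017 kg, $63,737.20):
Base rate for 1940.69 is 1%.
Origin Durena qualifies under the Bralistan–Durena agreement and 1940.69 is covered: preferential rate Free applies instead.
The additional-duty order on 1940.69 targets Ilay, not Durena; it does not apply.
Duty = $63,737.20 × 0% = $0.00.
Total = $111,178.80 + $7,610.90 + $0.00 = $118,789.70.

$118,789.70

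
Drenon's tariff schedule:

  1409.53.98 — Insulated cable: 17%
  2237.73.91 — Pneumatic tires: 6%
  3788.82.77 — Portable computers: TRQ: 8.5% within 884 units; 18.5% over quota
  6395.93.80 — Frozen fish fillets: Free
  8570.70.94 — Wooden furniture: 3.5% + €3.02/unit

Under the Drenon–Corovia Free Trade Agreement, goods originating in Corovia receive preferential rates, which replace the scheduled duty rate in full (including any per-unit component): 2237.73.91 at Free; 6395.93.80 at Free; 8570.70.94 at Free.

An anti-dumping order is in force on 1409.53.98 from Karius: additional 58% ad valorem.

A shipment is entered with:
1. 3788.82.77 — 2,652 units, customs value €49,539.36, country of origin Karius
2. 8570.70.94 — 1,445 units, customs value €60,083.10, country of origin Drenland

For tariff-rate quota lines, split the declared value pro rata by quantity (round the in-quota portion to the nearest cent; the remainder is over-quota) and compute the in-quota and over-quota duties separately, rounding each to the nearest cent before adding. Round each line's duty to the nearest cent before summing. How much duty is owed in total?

€13,980.28

Line 1 (3788.82.77, Karius, 2,652 units, €49,539.36):
Code 3788.82.77 is under a tariff-rate quota (threshold 884 units). In-quota: 884 units at 8.5%; over-quota: 1,768 units at 18.5%.
Pro-rata value split: in-quota = €49,539.36 × 884/2,652 = €16,513.12; over-quota = €49,539.36 − €16,513.12 = €33,026.24.
In-quota duty = €16,513.12 × 8.5% = €1,403.62. Over-quota duty = €33,026.24 × 18.5% = €6,109.85.
Line duty = €1,403.62 + €6,109.85 = €7,513.47.
Line 2 (8570.70.94, Drenland, 1,445 units, €60,083.10):
Base rate for 8570.70.94 is 3.5% + €3.02/unit.
8570.70.94 has an FTA preferential rate, but origin Drenland is not Corovia; base rate stands.
Duty = €60,083.10 × 3.5% + 1,445 × €3.02 = €6,466.81.
Total = €7,513.47 + €6,466.81 = €13,980.28.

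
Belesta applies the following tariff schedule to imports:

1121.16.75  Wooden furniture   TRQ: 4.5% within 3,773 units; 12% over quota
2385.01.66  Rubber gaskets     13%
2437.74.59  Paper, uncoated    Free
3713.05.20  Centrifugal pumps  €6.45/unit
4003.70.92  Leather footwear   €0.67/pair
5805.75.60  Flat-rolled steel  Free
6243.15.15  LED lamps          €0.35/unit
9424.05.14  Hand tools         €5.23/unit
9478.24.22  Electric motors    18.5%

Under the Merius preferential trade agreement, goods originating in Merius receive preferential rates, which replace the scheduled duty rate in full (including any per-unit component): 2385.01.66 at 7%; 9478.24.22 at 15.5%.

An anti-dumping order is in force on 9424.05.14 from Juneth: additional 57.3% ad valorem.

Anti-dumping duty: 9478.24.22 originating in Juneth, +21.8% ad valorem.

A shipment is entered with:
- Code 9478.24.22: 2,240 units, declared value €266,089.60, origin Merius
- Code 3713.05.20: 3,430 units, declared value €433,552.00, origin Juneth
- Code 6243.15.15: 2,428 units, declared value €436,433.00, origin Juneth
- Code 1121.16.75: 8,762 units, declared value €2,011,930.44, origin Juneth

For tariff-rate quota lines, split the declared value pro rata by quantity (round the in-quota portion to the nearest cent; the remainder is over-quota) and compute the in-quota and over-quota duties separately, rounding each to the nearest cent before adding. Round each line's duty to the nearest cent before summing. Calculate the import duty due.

Line 1 (9478.24.22, Merius, 2,240 units, €266,089.60):
Base rate for 9478.24.22 is 18.5%.
Origin Merius qualifies under the Belesta–Merius agreement and 9478.24.22 is covered: preferential rate 15.5% applies instead.
The additional-duty order on 9478.24.22 targets Juneth, not Merius; it does not apply.
Duty = €266,089.60 × 15.5% = €41,243.89.
Line 2 (3713.05.20, Juneth, 3,430 units, €433,552.00):
Base rate for 3713.05.20 is €6.45/unit.
Duty = 3,430 × €6.45 = €22,123.50.
Line 3 (6243.15.15, Juneth, 2,428 units, €436,433.00):
Base rate for 6243.15.15 is €0.35/unit.
Duty = 2,428 × €0.35 = €849.80.
Line 4 (1121.16.75, Juneth, 8,762 units, €2,011,930.44):
Code 1121.16.75 is under a tariff-rate quota (threshold 3,773 units). In-quota: 3,773 units at 4.5%; over-quota: 4,989 units at 12%.
Pro-rata value split: in-quota = €2,011,930.44 × 3,773/8,762 = €866,356.26; over-quota = €2,011,930.44 − €866,356.26 = €1,145,574.18.
In-quota duty = €866,356.26 × 4.5% = €38,986.03. Over-quota duty = €1,145,574.18 × 12% = €137,468.90.
Line duty = €38,986.03 + €137,468.90 = €176,454.93.
Total = €41,243.89 + €22,123.50 + €849.80 + €176,454.93 = €240,672.12.

€240,672.12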